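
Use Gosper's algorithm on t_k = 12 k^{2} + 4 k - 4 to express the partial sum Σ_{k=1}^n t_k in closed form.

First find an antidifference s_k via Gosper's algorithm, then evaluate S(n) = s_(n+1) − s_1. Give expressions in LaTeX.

S(n) = 4 n^{2} \left(n + 2\right)

t_(k+1)/t_k = (k + 3*(k + 1)**2)/(3*k**2 + k - 1).
Factor: A=1; B=1; C=k**2 + k/3 - 1/3.
Need (1)·f(k+1) − (1)·f(k) = k**2 + k/3 - 1/3.
From deg A=0, deg B=0, deg C=2: d=3.
Solving with deg f ≤ 3: f(k) = k*(k**2 - k - 1)/3.
R(k) = B(k−1)·f(k)/C(k) = k*(k**2 - k - 1)/(3*k**2 + k - 1); s_k = R·t_k = 4*k*(k**2 - k - 1).
Check: Δs_k = 12*k**2 + 4*k - 4. ✓
Evaluate: s_(n+1) = 4*n**3 + 8*n**2 - 4; subtract s_(1) = -4 ⇒ S(n) = 4*n**2*(n + 2).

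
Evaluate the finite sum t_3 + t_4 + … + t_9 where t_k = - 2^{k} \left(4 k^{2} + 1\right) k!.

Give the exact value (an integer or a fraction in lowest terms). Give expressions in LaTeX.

Σ = -63170150256

r(k) = 2*(k + 1)*(4*(k + 1)**2 + 1)/(4*k**2 + 1) after simplifying.
Gosper form: A/B · C(k+1)/C(k) with A=2*k + 2, B=1, C=k**2 + 1/4.
Solve (2*k + 2)·f(k+1) − (1)·f(k) = k**2 + 1/4.
Degrees (1,0,2) ⇒ d ≤ 1.
Match coefficients ⇒ f(k) = (2*k - 3)/4.
Certificate R = B(k−1)f/C = (2*k - 3)/(4*k**2 + 1) gives s_k = -2**k*(2*k - 3)*factorial(k).
s_(k+1) − s_k = -2**k*(4*k**2 + 1)*factorial(k) = t_k.
Sum = s_(10) − s_(3); s_(10) = -63170150400, s_(3) = -144 ⇒ -63170150256.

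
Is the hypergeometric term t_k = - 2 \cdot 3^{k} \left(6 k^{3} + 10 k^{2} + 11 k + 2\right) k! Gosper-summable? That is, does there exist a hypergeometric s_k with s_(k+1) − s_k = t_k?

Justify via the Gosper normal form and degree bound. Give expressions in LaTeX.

Yes. s_k = - 2 \cdot 3^{k} \left(2 k^{2} - 2 k + 1\right) k!.

The ratio is 3*(6*k**4 + 34*k**3 + 77*k**2 + 78*k + 29)/(6*k**3 + 10*k**2 + 11*k + 2).
A = 3*k + 3, B = 1, C = k**3 + 5*k**2/3 + 11*k/6 + 1/3.
Key eq: (3*k + 3)·f(k+1) = (1)·f(k) + (k**3 + 5*k**2/3 + 11*k/6 + 1/3).
deg f ≤ 2 (via 1,0,3).
Solving with deg f ≤ 2: f(k) = (2*k**2 - 2*k + 1)/6.
R(k) = B(k−1)·f(k)/C(k) = (2*k**2 - 2*k + 1)/(6*k**3 + 10*k**2 + 11*k + 2); s_k = R·t_k = -2*3**k*(2*k**2 - 2*k + 1)*factorial(k).
s_(k+1) − s_k = -2*3**k*(6*k**3 + 10*k**2 + 11*k + 2)*factorial(k) = t_k.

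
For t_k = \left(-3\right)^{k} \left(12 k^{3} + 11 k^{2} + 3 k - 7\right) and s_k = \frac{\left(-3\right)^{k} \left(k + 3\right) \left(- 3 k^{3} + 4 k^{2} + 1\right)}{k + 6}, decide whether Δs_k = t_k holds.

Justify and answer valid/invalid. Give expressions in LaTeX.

Invalid: residual \frac{\left(-3\right)^{k + 1} \left(12 k^{4} + 86 k^{3} + 65 k^{2} + 11 k - 43\right)}{k^{2} + 13 k + 42} ≠ 0.

s_(k+1) = (-3)**(k + 1)*(k + 4)*(-3*(k + 1)**3 + 4*(k + 1)**2 + 1)/(k + 7)
s_(k+1) − s_k = (-3)**k*(12*k**5 + 131*k**4 + 392*k**3 + 299*k**2 + 2*k - 165)/(k**2 + 13*k + 42)
(s_(k+1) − s_k) − t_k = (-3)**(k + 1)*(12*k**4 + 86*k**3 + 65*k**2 + 11*k - 43)/(k**2 + 13*k + 42)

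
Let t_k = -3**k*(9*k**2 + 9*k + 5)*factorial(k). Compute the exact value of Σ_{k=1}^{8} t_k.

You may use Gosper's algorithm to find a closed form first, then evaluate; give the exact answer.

Ratio r(k) = 3*(9*k**3 + 36*k**2 + 50*k + 23)/(9*k**2 + 9*k + 5).
Normal form (A,B,C) = (3*k + 3, 1, k**2 + k + 5/9).
Solve (3*k + 3)·f(k+1) − (1)·f(k) = k**2 + k + 5/9.
Bound: deg f ≤ 1.
Match coefficients ⇒ f(k) = (3*k - 2)/9.
So s_k = (B(k−1)f/C)·t_k = ((3*k - 2)/(9*k**2 + 9*k + 5))·t_k = -3**k*(3*k - 2)*factorial(k).
Verify: -3**k*(9*k**2 + 9*k + 5)*factorial(k) matches t_k.
Evaluate s at k=9 and k=1: -178564176000 and -3; difference -178564175997.

Σ = -178564175997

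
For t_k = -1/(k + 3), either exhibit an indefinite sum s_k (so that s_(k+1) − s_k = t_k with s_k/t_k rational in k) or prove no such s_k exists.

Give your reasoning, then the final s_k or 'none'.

Ratio r(k) = (k + 3)/(k + 4).
Factor: A=k + 3; B=k + 4; C=1.
Set up (k + 3)·f(k+1) − (k + 3)·f(k) − (1) = 0.
Degrees (1,1,0) ⇒ d ≤ 0.
Write f(k) = c0. Then LHS − RHS = -1, requiring -1 = 0: contradictory. No certificate.

none — t_k is not Gosper-summable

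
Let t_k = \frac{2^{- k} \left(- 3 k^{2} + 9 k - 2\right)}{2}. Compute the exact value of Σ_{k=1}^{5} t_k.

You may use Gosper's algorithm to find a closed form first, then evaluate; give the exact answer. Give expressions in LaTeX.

Σ = 7/16

t_(k+1)/t_k = (3*k**2 - 3*k - 4)/(2*(3*k**2 - 9*k + 2)).
Gosper form: A/B · C(k+1)/C(k) with A=1/2, B=1, C=k**2 - 3*k + 2/3.
Key eq: (1/2)·f(k+1) = (1)·f(k) + (k**2 - 3*k + 2/3).
From deg A=0, deg B=0, deg C=2: d=2.
Match coefficients ⇒ f(k) = -2*(3*k**2 - 3*k + 2)/3.
Get s_k = R·t_k = (3*k**2 - 3*k + 2)/2**k with R(k) = B(k−1)f(k)/C(k) = -2*(3*k**2 - 3*k + 2)/(3*k**2 - 9*k + 2).
Verify: (-3*k**2 + 9*k - 2)/(2*2**k) matches t_k.
Telescoping: Σ = s_(6) − s_(1) = 23/16 − (1) = 7/16.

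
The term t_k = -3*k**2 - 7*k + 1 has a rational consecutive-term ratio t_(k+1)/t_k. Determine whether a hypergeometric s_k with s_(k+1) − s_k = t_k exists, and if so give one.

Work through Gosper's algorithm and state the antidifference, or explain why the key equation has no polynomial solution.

t_(k+1)/t_k = (3*k**2 + 13*k + 9)/(3*k**2 + 7*k - 1).
Factor: A=1; B=1; C=k**2 + 7*k/3 - 1/3.
f must satisfy (1)·f(k+1) − (1)·f(k) = k**2 + 7*k/3 - 1/3.
Degrees (0,0,2) ⇒ d ≤ 3.
A polynomial solution: f(k) = k*(k**2 + 2*k - 4)/3.
Get s_k = R·t_k = k*(-k**2 - 2*k + 4) with R(k) = B(k−1)f(k)/C(k) = k*(k**2 + 2*k - 4)/(3*k**2 + 7*k - 1).
Check: Δs_k = -3*k**2 - 7*k + 1. ✓

s_k = k*(-k**2 - 2*k + 4)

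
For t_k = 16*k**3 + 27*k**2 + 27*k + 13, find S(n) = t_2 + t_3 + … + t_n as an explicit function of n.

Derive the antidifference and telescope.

S(n) = 4*n**4 + 17*n**3 + 31*n**2 + 31*n - 83

Ratio r(k) = (16*k**3 + 75*k**2 + 129*k + 83)/(16*k**3 + 27*k**2 + 27*k + 13).
So A=1 and B=1, with C=k**3 + 27*k**2/16 + 27*k/16 + 13/16.
Key eq: (1)·f(k+1) = (1)·f(k) + (k**3 + 27*k**2/16 + 27*k/16 + 13/16).
Degrees (0,0,3) ⇒ d ≤ 4.
Solve for f: f(k) = k*(4*k**3 + k**2 + 4*k + 4)/16 (degree 4 ≤ 4).
Get s_k = R·t_k = k*(4*k**3 + k**2 + 4*k + 4) with R(k) = B(k−1)f(k)/C(k) = k*(4*k**3 + k**2 + 4*k + 4)/(16*k**3 + 27*k**2 + 27*k + 13).
Δs = 16*k**3 + 27*k**2 + 27*k + 13, as required.
Σ_(k=2)^n t_k = s_(n+1) − s_(2) = (4*n**4 + 17*n**3 + 31*n**2 + 31*n + 13) − (96), i.e. 4*n**4 + 17*n**3 + 31*n**2 + 31*n - 83.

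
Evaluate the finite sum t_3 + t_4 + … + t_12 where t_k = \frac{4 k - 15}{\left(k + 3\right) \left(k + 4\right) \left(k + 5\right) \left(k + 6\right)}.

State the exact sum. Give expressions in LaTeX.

Ratio r(k) = (k + 3)*(4*k - 11)/((k + 7)*(4*k - 15)).
Gosper form: A/B · C(k+1)/C(k) with A=k + 3, B=k + 7, C=k - 15/4.
f must satisfy (k + 3)·f(k+1) − (k + 6)·f(k) = k - 15/4.
From deg A=1, deg B=1, deg C=1: d=3.
Coefficient equations give f(k) = -k*(k**2 + 12*k + 87)/80.
So s_k = (B(k−1)f/C)·t_k = (-k*(k + 6)*(k**2 + 12*k + 87)/(20*(4*k - 15)))·t_k = k*(-k**2 - 12*k - 87)/(20*(k + 3)*(k + 4)*(k + 5)).
Verify: (4*k - 15)/(k**4 + 18*k**3 + 119*k**2 + 342*k + 360) matches t_k.
Evaluate s at k=13 and k=3: -1339/24480 and -33/560; difference 145/34272.

Σ = 145/34272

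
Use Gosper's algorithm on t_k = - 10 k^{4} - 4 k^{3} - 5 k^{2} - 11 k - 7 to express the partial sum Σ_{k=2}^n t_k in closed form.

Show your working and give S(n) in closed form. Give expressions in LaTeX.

S(n) = - 2 n^{5} - 6 n^{4} - 7 n^{3} - 9 n^{2} - 13 n + 37

Ratio r(k) = (10*k**4 + 44*k**3 + 77*k**2 + 73*k + 37)/(10*k**4 + 4*k**3 + 5*k**2 + 11*k + 7).
Factor: A=1; B=1; C=k**4 + 2*k**3/5 + k**2/2 + 11*k/10 + 7/10.
f must satisfy (1)·f(k+1) − (1)·f(k) = k**4 + 2*k**3/5 + k**2/2 + 11*k/10 + 7/10.
From deg A=0, deg B=0, deg C=4: d=5.
Solving with deg f ≤ 5: f(k) = k*(2*k**4 - 4*k**3 + 3*k**2 + 4*k + 2)/10.
So s_k = (B(k−1)f/C)·t_k = (k*(2*k**4 - 4*k**3 + 3*k**2 + 4*k + 2)/(10*k**4 + 4*k**3 + 5*k**2 + 11*k + 7))·t_k = k*(-2*k**4 + 4*k**3 - 3*k**2 - 4*k - 2).
s_(k+1) − s_k = -10*k**4 - 4*k**3 - 5*k**2 - 11*k - 7 = t_k.
Evaluate: s_(n+1) = -2*n**5 - 6*n**4 - 7*n**3 - 9*n**2 - 13*n - 7; subtract s_(2) = -44 ⇒ S(n) = -2*n**5 - 6*n**4 - 7*n**3 - 9*n**2 - 13*n + 37.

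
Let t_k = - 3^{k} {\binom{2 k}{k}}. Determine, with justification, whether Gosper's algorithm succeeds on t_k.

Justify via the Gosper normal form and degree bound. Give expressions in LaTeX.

No — key equation has no polynomial f.

Compute t_(k+1)/t_k: get 6*(2*k + 1)/(k + 1).
Gosper form: A/B · C(k+1)/C(k) with A=12*k + 6, B=k + 1, C=1.
f must satisfy (12*k + 6)·f(k+1) − (k)·f(k) = 1.
d = -1 from the (1,1,0) case.
Bound -1 < 0, so the key equation has no polynomial solution.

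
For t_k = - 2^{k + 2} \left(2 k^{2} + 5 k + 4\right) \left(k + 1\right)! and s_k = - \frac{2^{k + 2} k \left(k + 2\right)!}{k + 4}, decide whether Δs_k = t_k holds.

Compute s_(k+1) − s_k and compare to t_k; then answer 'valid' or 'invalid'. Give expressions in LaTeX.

Invalid: residual \frac{2^{k + 3} \left(2 k^{3} + 13 k^{2} + 23 k + 16\right) \left(k + 1\right)!}{\left(k + 4\right) \left(k + 5\right)} ≠ 0.

s_(k+1) = -2**(k + 3)*(k + 1)*factorial(k + 3)/(k + 5)
s_(k+1) − s_k = -2**(k + 2)*(2*k**3 + 15*k**2 + 33*k + 24)*factorial(k + 2)/((k + 4)*(k + 5))
(s_(k+1) − s_k) − t_k = 2**(k + 3)*(2*k**3 + 13*k**2 + 23*k + 16)*factorial(k + 1)/((k + 4)*(k + 5))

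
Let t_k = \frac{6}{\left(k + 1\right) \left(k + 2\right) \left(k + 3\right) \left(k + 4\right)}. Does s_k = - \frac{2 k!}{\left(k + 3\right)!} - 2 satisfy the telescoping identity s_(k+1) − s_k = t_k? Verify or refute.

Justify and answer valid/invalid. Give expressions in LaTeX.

Valid — Δs_k = t_k.

s_(k+1) = -2*factorial(k + 1)/factorial(k + 4) - 2
s_(k+1) − s_k = 6/((k + 1)*(k + 2)*(k + 3)*(k + 4))
(s_(k+1) − s_k) − t_k = 0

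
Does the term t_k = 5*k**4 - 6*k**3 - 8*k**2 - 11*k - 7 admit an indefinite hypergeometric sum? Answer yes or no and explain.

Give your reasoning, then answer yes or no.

Compute t_(k+1)/t_k: get (5*k**4 + 14*k**3 + 4*k**2 - 25*k - 27)/(5*k**4 - 6*k**3 - 8*k**2 - 11*k - 7).
So A=1 and B=1, with C=k**4 - 6*k**3/5 - 8*k**2/5 - 11*k/5 - 7/5.
Need (1)·f(k+1) − (1)·f(k) = k**4 - 6*k**3/5 - 8*k**2/5 - 11*k/5 - 7/5.
From deg A=0, deg B=0, deg C=4: d=5.
A polynomial solution: f(k) = k*(k**4 - 4*k**3 + 2*k**2 - 3*k - 3)/5.
Then R = B(k−1)f/C = k*(k**4 - 4*k**3 + 2*k**2 - 3*k - 3)/(5*k**4 - 6*k**3 - 8*k**2 - 11*k - 7), so s_k = R(k)·t_k = k*(k**4 - 4*k**3 + 2*k**2 - 3*k - 3).
Verify: 5*k**4 - 6*k**3 - 8*k**2 - 11*k - 7 matches t_k.

Yes. s_k = k*(k**4 - 4*k**3 + 2*k**2 - 3*k - 3).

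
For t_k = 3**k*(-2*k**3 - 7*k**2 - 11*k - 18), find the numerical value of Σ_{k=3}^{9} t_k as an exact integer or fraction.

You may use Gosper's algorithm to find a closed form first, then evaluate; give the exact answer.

The ratio is 3*(2*k**3 + 13*k**2 + 31*k + 38)/(2*k**3 + 7*k**2 + 11*k + 18).
Gosper form: A/B · C(k+1)/C(k) with A=3, B=1, C=k**3 + 7*k**2/2 + 11*k/2 + 9.
Key eq: (3)·f(k+1) = (1)·f(k) + (k**3 + 7*k**2/2 + 11*k/2 + 9).
Bound: deg f ≤ 3.
Coefficient equations give f(k) = (k**3 - k**2 + 4*k + 3)/2.
Then R = B(k−1)f/C = (k**3 - k**2 + 4*k + 3)/(2*k**3 + 7*k**2 + 11*k + 18), so s_k = R(k)·t_k = 3**k*(-k**3 + k**2 - 4*k - 3).
Δs = 3**k*(-2*k**3 - 7*k**2 - 11*k - 18), as required.
Sum = s_(10) − s_(3); s_(10) = -55683207, s_(3) = -891 ⇒ -55682316.

Σ = -55682316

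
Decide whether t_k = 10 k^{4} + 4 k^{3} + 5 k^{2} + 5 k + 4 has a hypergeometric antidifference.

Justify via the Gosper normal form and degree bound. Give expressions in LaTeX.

The ratio is (10*k**4 + 44*k**3 + 77*k**2 + 67*k + 28)/(10*k**4 + 4*k**3 + 5*k**2 + 5*k + 4).
A = 1, B = 1, C = k**4 + 2*k**3/5 + k**2/2 + k/2 + 2/5.
Key eq: (1)·f(k+1) = (1)·f(k) + (k**4 + 2*k**3/5 + k**2/2 + k/2 + 2/5).
Degrees (0,0,4) ⇒ d ≤ 5.
A polynomial solution: f(k) = k*(2*k**4 - 4*k**3 + 3*k**2 + k + 2)/10.
R(k) = B(k−1)·f(k)/C(k) = k*(2*k**4 - 4*k**3 + 3*k**2 + k + 2)/(10*k**4 + 4*k**3 + 5*k**2 + 5*k + 4); s_k = R·t_k = k*(2*k**4 - 4*k**3 + 3*k**2 + k + 2).
s_(k+1) − s_k = 10*k**4 + 4*k**3 + 5*k**2 + 5*k + 4 = t_k.

Yes. s_k = k \left(2 k^{4} - 4 k^{3} + 3 k^{2} + k + 2\right).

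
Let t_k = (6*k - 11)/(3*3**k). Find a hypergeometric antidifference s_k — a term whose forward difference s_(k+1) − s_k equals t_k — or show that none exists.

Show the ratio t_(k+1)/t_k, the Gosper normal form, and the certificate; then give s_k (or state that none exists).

s_k = (4 - 3*k)/3**k

t_(k+1)/t_k = (6*k - 5)/(3*(6*k - 11)).
Take A(k)=1/3, B(k)=1, C(k)=k - 11/6.
Key eq: (1/3)·f(k+1) = (1)·f(k) + (k - 11/6).
From deg A=0, deg B=0, deg C=1: d=1.
Solving with deg f ≤ 1: f(k) = -(3*k - 4)/2.
Get s_k = R·t_k = (4 - 3*k)/3**k with R(k) = B(k−1)f(k)/C(k) = -3*(3*k - 4)/(6*k - 11).
Δs = (6*k - 11)/(3*3**k), as required.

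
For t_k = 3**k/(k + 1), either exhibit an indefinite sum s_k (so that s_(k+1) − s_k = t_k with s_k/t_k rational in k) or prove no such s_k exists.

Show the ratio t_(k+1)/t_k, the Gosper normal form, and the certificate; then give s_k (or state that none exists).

r(k) = 3*(k + 1)/(k + 2) after simplifying.
A = 3*k + 3, B = k + 2, C = 1.
Solve (3*k + 3)·f(k+1) − (k + 1)·f(k) = 1.
Bound: deg f ≤ -1.
Bound -1 < 0, so the key equation has no polynomial solution.

not Gosper-summable; s_k does not exist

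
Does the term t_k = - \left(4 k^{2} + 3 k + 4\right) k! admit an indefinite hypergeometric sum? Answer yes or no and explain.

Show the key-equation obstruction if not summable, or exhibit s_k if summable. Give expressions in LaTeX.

Yes. s_k = - \left(4 k - 1\right) k!.

Compute t_(k+1)/t_k: get (k + 1)*(3*k + 4*(k + 1)**2 + 7)/(4*k**2 + 3*k + 4).
Normal form (A,B,C) = (k + 1, 1, k**2 + 3*k/4 + 1).
f must satisfy (k + 1)·f(k+1) − (1)·f(k) = k**2 + 3*k/4 + 1.
deg f ≤ 1 (via 1,0,2).
Coefficient equations give f(k) = (4*k - 1)/4.
R(k) = B(k−1)·f(k)/C(k) = (4*k - 1)/(4*k**2 + 3*k + 4); s_k = R·t_k = -(4*k - 1)*factorial(k).
s_(k+1) − s_k = -(4*k**2 + 3*k + 4)*factorial(k) = t_k.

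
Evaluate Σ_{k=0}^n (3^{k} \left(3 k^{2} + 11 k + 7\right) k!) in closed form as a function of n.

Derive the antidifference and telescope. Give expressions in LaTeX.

t_(k+1)/t_k = 3*(3*k**3 + 20*k**2 + 38*k + 21)/(3*k**2 + 11*k + 7).
A = 3*k + 3, B = 1, C = k**2 + 11*k/3 + 7/3.
f must satisfy (3*k + 3)·f(k+1) − (1)·f(k) = k**2 + 11*k/3 + 7/3.
Bound: deg f ≤ 1.
A polynomial solution: f(k) = (k + 2)/3.
So s_k = (B(k−1)f/C)·t_k = ((k + 2)/(3*k**2 + 11*k + 7))·t_k = 3**k*(k + 2)*factorial(k).
Δs = 3**k*(3*k**2 + 11*k + 7)*factorial(k), as required.
Evaluate: s_(n+1) = 3**(n + 1)*(n + 3)*factorial(n + 1); subtract s_(0) = 2 ⇒ S(n) = 3*3**n*n**2*factorial(n) + 12*3**n*n*factorial(n) + 9*3**n*factorial(n) - 2.

S(n) = 3 \cdot 3^{n} n^{2} n! + 12 \cdot 3^{n} n n! + 9 \cdot 3^{n} n! - 2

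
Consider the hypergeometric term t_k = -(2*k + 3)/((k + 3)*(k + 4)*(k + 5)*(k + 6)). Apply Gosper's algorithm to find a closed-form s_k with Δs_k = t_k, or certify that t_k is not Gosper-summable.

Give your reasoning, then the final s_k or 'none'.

s_k = k*(-k**2 - 12*k - 17)/(30*(k + 3)*(k + 4)*(k + 5))

Compute t_(k+1)/t_k: get (k + 3)*(2*k + 5)/((k + 7)*(2*k + 3)).
Take A(k)=k + 3, B(k)=k + 7, C(k)=k + 3/2.
Set up (k + 3)·f(k+1) − (k + 6)·f(k) − (k + 3/2) = 0.
From deg A=1, deg B=1, deg C=1: d=3.
Solving with deg f ≤ 3: f(k) = k*(k**2 + 12*k + 17)/60.
Get s_k = R·t_k = k*(-k**2 - 12*k - 17)/(30*(k + 3)*(k + 4)*(k + 5)) with R(k) = B(k−1)f(k)/C(k) = k*(k + 6)*(k**2 + 12*k + 17)/(30*(2*k + 3)).
Verify: (-2*k - 3)/(k**4 + 18*k**3 + 119*k**2 + 342*k + 360) matches t_k.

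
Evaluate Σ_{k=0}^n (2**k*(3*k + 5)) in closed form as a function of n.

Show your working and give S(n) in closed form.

The ratio is 2*(3*k + 8)/(3*k + 5).
Normal form (A,B,C) = (2, 1, k + 5/3).
Solve (2)·f(k+1) − (1)·f(k) = k + 5/3.
From deg A=0, deg B=0, deg C=1: d=1.
Solve for f: f(k) = (3*k - 1)/3 (degree 1 ≤ 1).
Get s_k = R·t_k = 2**k*(3*k - 1) with R(k) = B(k−1)f(k)/C(k) = (3*k - 1)/(3*k + 5).
s_(k+1) − s_k = 2**k*(3*k + 5) = t_k.
Telescope: S(n) = s_(n+1) − s_(0) = 2**(n + 1)*(3*n + 2) − (-1) = 6*2**n*n + 4*2**n + 1.

S(n) = 6*2**n*n + 4*2**n + 1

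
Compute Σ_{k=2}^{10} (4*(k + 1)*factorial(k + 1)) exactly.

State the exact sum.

r(k) = (k + 2)**2/(k + 1) after simplifying.
A = k + 2, B = 1, C = k + 1.
Need (k + 2)·f(k+1) − (1)·f(k) = k + 1.
From deg A=1, deg B=0, deg C=1: d=0.
Solve for f: f(k) = 1 (degree 0 ≤ 0).
Then R = B(k−1)f/C = 1/(k + 1), so s_k = R(k)·t_k = 4*factorial(k + 1).
s_(k+1) − s_k = 4*(k + 1)*factorial(k + 1) = t_k.
Telescoping: Σ = s_(11) − s_(2) = 1916006400 − (24) = 1916006376.

Σ = 1916006376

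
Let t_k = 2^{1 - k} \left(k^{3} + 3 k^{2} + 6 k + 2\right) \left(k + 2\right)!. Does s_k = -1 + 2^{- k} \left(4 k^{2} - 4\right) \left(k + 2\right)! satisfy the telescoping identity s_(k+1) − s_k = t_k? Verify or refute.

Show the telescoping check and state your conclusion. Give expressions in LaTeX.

s_(k+1) = 2**(-k - 1)*(4*(k + 1)**2 - 4)*factorial(k + 3) - 1
s_(k+1) − s_k = 2**(1 - k)*(k**3 + 3*k**2 + 6*k + 2)*factorial(k + 2)
(s_(k+1) − s_k) − t_k = 0

Valid: the claim telescopes to t_k.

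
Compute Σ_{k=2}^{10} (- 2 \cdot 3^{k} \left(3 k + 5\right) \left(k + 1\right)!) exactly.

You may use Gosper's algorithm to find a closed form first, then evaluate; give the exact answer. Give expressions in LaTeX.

Σ = -169707392870292

Step 1: r(k) = 3*(k + 2)*(3*k + 8)/(3*k + 5).
Take A(k)=3*k + 6, B(k)=1, C(k)=k + 5/3.
Set up (3*k + 6)·f(k+1) − (1)·f(k) − (k + 5/3) = 0.
Bound: deg f ≤ 0.
Solving with deg f ≤ 0: f(k) = 1/3.
Get s_k = R·t_k = -2*3**k*factorial(k + 1) with R(k) = B(k−1)f(k)/C(k) = 1/(3*k + 5).
Verify: -2*3**k*(3*k + 5)*factorial(k + 1) matches t_k.
Evaluate s at k=11 and k=2: -169707392870400 and -108; difference -169707392870292.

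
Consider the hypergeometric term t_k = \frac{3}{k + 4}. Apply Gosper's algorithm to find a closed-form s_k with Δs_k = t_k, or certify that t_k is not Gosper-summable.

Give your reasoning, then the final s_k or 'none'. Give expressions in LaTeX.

none — t_k is not Gosper-summable

r(k) = (k + 4)/(k + 5) after simplifying.
So A=k + 4 and B=k + 5, with C=1.
Need (k + 4)·f(k+1) − (k + 4)·f(k) = 1.
deg f ≤ 0 (via 1,1,0).
Write f(k) = c0. Then LHS − RHS = -1, requiring -1 = 0: contradictory. No certificate.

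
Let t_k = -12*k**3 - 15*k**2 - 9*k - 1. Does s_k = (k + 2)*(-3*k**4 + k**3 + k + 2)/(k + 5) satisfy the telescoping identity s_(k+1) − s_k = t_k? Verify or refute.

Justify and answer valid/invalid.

s_(k+1) = (k + 3)*(k - 3*(k + 1)**4 + (k + 1)**3 + 3)/(k + 6)
s_(k+1) − s_k = (-12*k**5 - 120*k**4 - 306*k**3 - 298*k**2 - 140*k - 9)/(k**2 + 11*k + 30)
(s_(k+1) − s_k) − t_k = 3*(9*k**4 + 76*k**3 + 84*k**2 + 47*k + 7)/(k**2 + 11*k + 30)

Invalid: residual 3*(9*k**4 + 76*k**3 + 84*k**2 + 47*k + 7)/(k**2 + 11*k + 30) ≠ 0.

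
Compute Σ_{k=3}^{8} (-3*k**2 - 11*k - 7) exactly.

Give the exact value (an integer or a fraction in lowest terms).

Step 1: r(k) = (3*k**2 + 17*k + 21)/(3*k**2 + 11*k + 7).
Factor: A=1; B=1; C=k**2 + 11*k/3 + 7/3.
Solve (1)·f(k+1) − (1)·f(k) = k**2 + 11*k/3 + 7/3.
deg f ≤ 3 (via 0,0,2).
Solving with deg f ≤ 3: f(k) = k*(k**2 + 4*k + 2)/3.
Get s_k = R·t_k = k*(-k**2 - 4*k - 2) with R(k) = B(k−1)f(k)/C(k) = k*(k**2 + 4*k + 2)/(3*k**2 + 11*k + 7).
Verify: -3*k**2 - 11*k - 7 matches t_k.
Telescoping: Σ = s_(9) − s_(3) = -1071 − (-69) = -1002.

Σ = -1002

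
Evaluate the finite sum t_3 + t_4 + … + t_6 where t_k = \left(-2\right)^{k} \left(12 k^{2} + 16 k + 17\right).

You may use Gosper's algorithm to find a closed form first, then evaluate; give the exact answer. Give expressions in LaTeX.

Σ = 25160

The ratio is 2*(-12*k**2 - 40*k - 45)/(12*k**2 + 16*k + 17).
Normal form (A,B,C) = (-2, 1, k**2 + 4*k/3 + 17/12).
Solve (-2)·f(k+1) − (1)·f(k) = k**2 + 4*k/3 + 17/12.
d = 2 from the (0,0,2) case.
Solve for f: f(k) = -(4*k**2 + 3)/12 (degree 2 ≤ 2).
Get s_k = R·t_k = (-2)**k*(-4*k**2 - 3) with R(k) = B(k−1)f(k)/C(k) = -(4*k**2 + 3)/(12*k**2 + 16*k + 17).
Verify: (-2)**k*(12*k**2 + 16*k + 17) matches t_k.
Telescoping: Σ = s_(7) − s_(3) = 25472 − (312) = 25160.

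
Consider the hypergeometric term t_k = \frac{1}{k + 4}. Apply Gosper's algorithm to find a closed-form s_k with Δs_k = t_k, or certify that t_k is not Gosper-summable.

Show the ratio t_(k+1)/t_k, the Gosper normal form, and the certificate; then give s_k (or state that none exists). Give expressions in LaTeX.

not Gosper-summable; s_k does not exist

r(k) = (k + 4)/(k + 5) after simplifying.
So A=k + 4 and B=k + 5, with C=1.
Solve (k + 4)·f(k+1) − (k + 4)·f(k) = 1.
From deg A=1, deg B=1, deg C=0: d=0.
Generic f = c0 gives residual -1; -1 = 0 cannot hold, so t_k is not Gosper-summable.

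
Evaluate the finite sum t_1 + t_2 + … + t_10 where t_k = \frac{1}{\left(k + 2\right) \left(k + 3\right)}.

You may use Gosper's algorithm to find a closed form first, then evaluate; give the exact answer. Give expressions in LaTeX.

r(k) = (k + 2)/(k + 4) after simplifying.
Factor: A=k + 2; B=k + 4; C=1.
Need (k + 2)·f(k+1) − (k + 3)·f(k) = 1.
d = 1 from the (1,1,0) case.
Match coefficients ⇒ f(k) = k/2.
Get s_k = R·t_k = k/(2*(k + 2)) with R(k) = B(k−1)f(k)/C(k) = k*(k + 3)/2.
s_(k+1) − s_k = 1/(k**2 + 5*k + 6) = t_k.
Telescoping: Σ = s_(11) − s_(1) = 11/26 − (1/6) = 10/39.

Σ = 10/39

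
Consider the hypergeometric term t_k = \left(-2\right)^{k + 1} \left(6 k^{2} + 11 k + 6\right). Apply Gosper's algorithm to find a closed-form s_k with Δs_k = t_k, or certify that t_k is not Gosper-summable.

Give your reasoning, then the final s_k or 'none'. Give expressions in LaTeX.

The ratio is 2*(-6*k**2 - 23*k - 23)/(6*k**2 + 11*k + 6).
Gosper form: A/B · C(k+1)/C(k) with A=-2, B=1, C=k**2 + 11*k/6 + 1.
Key eq: (-2)·f(k+1) = (1)·f(k) + (k**2 + 11*k/6 + 1).
Degrees (0,0,2) ⇒ d ≤ 2.
Match coefficients ⇒ f(k) = -k*(2*k + 1)/6.
R(k) = B(k−1)·f(k)/C(k) = -k*(2*k + 1)/(6*k**2 + 11*k + 6); s_k = R·t_k = 2*(-2)**k*k*(2*k + 1).
Δs = (-2)**(k + 1)*(6*k**2 + 11*k + 6), as required.

s_k = 2 \left(-2\right)^{k} k \left(2 k + 1\right)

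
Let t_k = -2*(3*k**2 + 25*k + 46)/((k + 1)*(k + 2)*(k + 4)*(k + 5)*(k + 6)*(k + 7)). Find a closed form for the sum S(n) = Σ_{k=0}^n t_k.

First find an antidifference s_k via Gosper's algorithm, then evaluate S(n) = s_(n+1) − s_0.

Step 1: r(k) = (k + 1)*(k + 4)*(25*k + 3*(k + 1)**2 + 71)/((k + 3)*(k + 8)*(3*k**2 + 25*k + 46)).
Take A(k)=k + 1, B(k)=k + 8, C(k)=k**3 + 34*k**2/3 + 121*k/3 + 46.
f must satisfy (k + 1)·f(k+1) − (k + 7)·f(k) = k**3 + 34*k**2/3 + 121*k/3 + 46.
From deg A=1, deg B=1, deg C=3: d=6.
Coefficient equations give f(k) = k*(k + 2)*(k + 3)*(k + 5)*(k**2 + 11*k + 34)/72.
Get s_k = R·t_k = k*(-k**2 - 11*k - 34)/(12*(k**3 + 11*k**2 + 34*k + 24)) with R(k) = B(k−1)f(k)/C(k) = k*(k + 2)*(k + 5)*(k + 7)*(k**2 + 11*k + 34)/(24*(3*k**2 + 25*k + 46)).
s_(k+1) − s_k = 2*(-3*k**2 - 25*k - 46)/(k**6 + 25*k**5 + 247*k**4 + 1219*k**3 + 3112*k**2 + 3796*k + 1680) = t_k.
Evaluate: s_(n+1) = (-n**3 - 14*n**2 - 59*n - 46)/(12*(n**3 + 14*n**2 + 59*n + 70)); subtract s_(0) = 0 ⇒ S(n) = (-n**3 - 14*n**2 - 59*n - 46)/(12*(n**3 + 14*n**2 + 59*n + 70)).

S(n) = (-n**3 - 14*n**2 - 59*n - 46)/(12*(n**3 + 14*n**2 + 59*n + 70))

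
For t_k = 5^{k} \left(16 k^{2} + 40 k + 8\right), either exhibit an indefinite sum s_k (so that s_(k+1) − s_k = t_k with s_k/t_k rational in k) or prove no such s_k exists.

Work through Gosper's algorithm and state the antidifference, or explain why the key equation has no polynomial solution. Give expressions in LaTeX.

s_k = 5^{k} \left(4 k^{2} - 3\right)

Compute t_(k+1)/t_k: get 5*(2*k**2 + 9*k + 8)/(2*k**2 + 5*k + 1).
A = 5, B = 1, C = k**2 + 5*k/2 + 1/2.
Need (5)·f(k+1) − (1)·f(k) = k**2 + 5*k/2 + 1/2.
From deg A=0, deg B=0, deg C=2: d=2.
Coefficient equations give f(k) = (4*k**2 - 3)/16.
Then R = B(k−1)f/C = (4*k**2 - 3)/(8*(2*k**2 + 5*k + 1)), so s_k = R(k)·t_k = 5**k*(4*k**2 - 3).
Δs = 5**k*(16*k**2 + 40*k + 8), as required.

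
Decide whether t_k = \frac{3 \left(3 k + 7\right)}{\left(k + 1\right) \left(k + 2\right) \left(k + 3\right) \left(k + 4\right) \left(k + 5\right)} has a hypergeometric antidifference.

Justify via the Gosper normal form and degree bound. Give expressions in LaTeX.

Compute t_(k+1)/t_k: get (k + 1)*(3*k + 10)/((k + 6)*(3*k + 7)).
A = k + 1, B = k + 6, C = k + 7/3.
Key eq: (k + 1)·f(k+1) = (k + 5)·f(k) + (k + 7/3).
Bound: deg f ≤ 4.
Solving with deg f ≤ 4: f(k) = k*(k + 2)*(k**2 + 8*k + 19)/36.
Certificate R = B(k−1)f/C = k*(k + 2)*(k + 5)*(k**2 + 8*k + 19)/(12*(3*k + 7)) gives s_k = k*(k**2 + 8*k + 19)/(4*(k**3 + 8*k**2 + 19*k + 12)).
Δs = 3*(3*k + 7)/(k**5 + 15*k**4 + 85*k**3 + 225*k**2 + 274*k + 120), as required.

Yes. s_k = \frac{k \left(k^{2} + 8 k + 19\right)}{4 \left(k^{3} + 8 k^{2} + 19 k + 12\right)}.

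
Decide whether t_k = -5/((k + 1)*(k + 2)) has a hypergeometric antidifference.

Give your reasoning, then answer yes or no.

Yes. s_k = -5*k/(k + 1).

Ratio r(k) = (k + 1)/(k + 3).
Take A(k)=k + 1, B(k)=k + 3, C(k)=1.
Key eq: (k + 1)·f(k+1) = (k + 2)·f(k) + (1).
Bound: deg f ≤ 1.
Coefficient equations give f(k) = k.
Get s_k = R·t_k = -5*k/(k + 1) with R(k) = B(k−1)f(k)/C(k) = k*(k + 2).
s_(k+1) − s_k = -5/(k**2 + 3*k + 2) = t_k.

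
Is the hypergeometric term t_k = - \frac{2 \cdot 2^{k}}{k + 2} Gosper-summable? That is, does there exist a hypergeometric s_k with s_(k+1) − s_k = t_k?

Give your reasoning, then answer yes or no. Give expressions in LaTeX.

Step 1: r(k) = 2*(k + 2)/(k + 3).
Gosper form: A/B · C(k+1)/C(k) with A=2*k + 4, B=k + 3, C=1.
f must satisfy (2*k + 4)·f(k+1) − (k + 2)·f(k) = 1.
d = -1 from the (1,1,0) case.
Bound -1 < 0, so the key equation has no polynomial solution.

No — key equation has no polynomial f.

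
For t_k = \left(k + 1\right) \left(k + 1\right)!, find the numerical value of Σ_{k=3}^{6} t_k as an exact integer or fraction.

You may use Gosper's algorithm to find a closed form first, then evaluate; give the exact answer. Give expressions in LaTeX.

Ratio r(k) = (k + 2)**2/(k + 1).
Normal form (A,B,C) = (k + 2, 1, k + 1).
f must satisfy (k + 2)·f(k+1) − (1)·f(k) = k + 1.
Bound: deg f ≤ 0.
Match coefficients ⇒ f(k) = 1.
Get s_k = R·t_k = factorial(k + 1) with R(k) = B(k−1)f(k)/C(k) = 1/(k + 1).
s_(k+1) − s_k = (k + 1)*factorial(k + 1) = t_k.
Σ_(k=3)^(6) t_k = s_(7) − s_(3) = 40320 − (24) = 40296.

Σ = 40296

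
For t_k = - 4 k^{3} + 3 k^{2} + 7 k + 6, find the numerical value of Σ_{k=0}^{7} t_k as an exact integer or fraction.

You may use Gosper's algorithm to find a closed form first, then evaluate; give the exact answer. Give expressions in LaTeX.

Σ = -2472

Ratio r(k) = (4*k**3 + 9*k**2 - k - 12)/(4*k**3 - 3*k**2 - 7*k - 6).
A = 1, B = 1, C = k**3 - 3*k**2/4 - 7*k/4 - 3/2.
f must satisfy (1)·f(k+1) − (1)·f(k) = k**3 - 3*k**2/4 - 7*k/4 - 3/2.
deg f ≤ 4 (via 0,0,3).
Match coefficients ⇒ f(k) = k*(k**3 - 3*k**2 - k - 3)/4.
Get s_k = R·t_k = k*(-k**3 + 3*k**2 + k + 3) with R(k) = B(k−1)f(k)/C(k) = k*(k**3 - 3*k**2 - k - 3)/((k - 2)*(4*k**2 + 5*k + 3)).
Δs = -4*k**3 + 3*k**2 + 7*k + 6, as required.
Σ_(k=0)^(7) t_k = s_(8) − s_(0) = -2472 − (0) = -2472.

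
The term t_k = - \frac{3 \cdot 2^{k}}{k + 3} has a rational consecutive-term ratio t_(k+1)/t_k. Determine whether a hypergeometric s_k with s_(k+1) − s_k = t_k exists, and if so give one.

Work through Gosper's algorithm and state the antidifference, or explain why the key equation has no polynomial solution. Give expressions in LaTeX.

no hypergeometric antidifference exists

Compute t_(k+1)/t_k: get 2*(k + 3)/(k + 4).
Factor: A=2*k + 6; B=k + 4; C=1.
Set up (2*k + 6)·f(k+1) − (k + 3)·f(k) − (1) = 0.
Bound: deg f ≤ -1.
Negative degree bound (-1): no f exists, t_k not Gosper-summable.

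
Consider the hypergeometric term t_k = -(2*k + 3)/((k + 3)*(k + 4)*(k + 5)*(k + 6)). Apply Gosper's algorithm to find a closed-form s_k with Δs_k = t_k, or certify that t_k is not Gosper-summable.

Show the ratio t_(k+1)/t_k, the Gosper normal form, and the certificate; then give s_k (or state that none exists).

s_k = k*(-k**2 - 12*k - 17)/(30*(k + 3)*(k + 4)*(k + 5))

Compute t_(k+1)/t_k: get (k + 3)*(2*k + 5)/((k + 7)*(2*k + 3)).
Factor: A=k + 3; B=k + 7; C=k + 3/2.
Key eq: (k + 3)·f(k+1) = (k + 6)·f(k) + (k + 3/2).
Bound: deg f ≤ 3.
Coefficient equations give f(k) = k*(k**2 + 12*k + 17)/60.
Then R = B(k−1)f/C = k*(k + 6)*(k**2 + 12*k + 17)/(30*(2*k + 3)), so s_k = R(k)·t_k = k*(-k**2 - 12*k - 17)/(30*(k + 3)*(k + 4)*(k + 5)).
s_(k+1) − s_k = (-2*k - 3)/(k**4 + 18*k**3 + 119*k**2 + 342*k + 360) = t_k.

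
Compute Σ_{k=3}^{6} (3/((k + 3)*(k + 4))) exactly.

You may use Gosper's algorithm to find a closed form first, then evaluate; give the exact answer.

Σ = 1/5

Step 1: r(k) = (k + 3)/(k + 5).
Gosper form: A/B · C(k+1)/C(k) with A=k + 3, B=k + 5, C=1.
Key eq: (k + 3)·f(k+1) = (k + 4)·f(k) + (1).
Degrees (1,1,0) ⇒ d ≤ 1.
A polynomial solution: f(k) = k/3.
R(k) = B(k−1)·f(k)/C(k) = k*(k + 4)/3; s_k = R·t_k = k/(k + 3).
Check: Δs_k = 3/(k**2 + 7*k + 12). ✓
Sum = s_(7) − s_(3); s_(7) = 7/10, s_(3) = 1/2 ⇒ 1/5.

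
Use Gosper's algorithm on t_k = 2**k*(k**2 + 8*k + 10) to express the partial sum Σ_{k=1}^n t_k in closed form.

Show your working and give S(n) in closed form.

S(n) = 2*2**n*n**2 + 12*2**n*n + 10*2**n - 10

Compute t_(k+1)/t_k: get 2*(k**2 + 10*k + 19)/(k**2 + 8*k + 10).
Take A(k)=2, B(k)=1, C(k)=k**2 + 8*k + 10.
f must satisfy (2)·f(k+1) − (1)·f(k) = k**2 + 8*k + 10.
Bound: deg f ≤ 2.
Match coefficients ⇒ f(k) = k*(k + 4).
Get s_k = R·t_k = 2**k*k*(k + 4) with R(k) = B(k−1)f(k)/C(k) = k*(k + 4)/(k**2 + 8*k + 10).
Δs = 2**k*(k**2 + 8*k + 10), as required.
Evaluate: s_(n+1) = 2**(n + 1)*(n**2 + 6*n + 5); subtract s_(1) = 10 ⇒ S(n) = 2*2**n*n**2 + 12*2**n*n + 10*2**n - 10.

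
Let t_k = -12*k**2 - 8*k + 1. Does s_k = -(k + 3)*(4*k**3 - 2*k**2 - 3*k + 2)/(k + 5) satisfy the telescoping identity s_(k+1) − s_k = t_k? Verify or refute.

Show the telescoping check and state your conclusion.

s_(k+1) = (k + 4)*(3*k - 4*(k + 1)**3 + 2*(k + 1)**2 + 1)/(k + 6)
s_(k+1) − s_k = (-12*k**4 - 124*k**3 - 307*k**2 - 145*k + 16)/(k**2 + 11*k + 30)
(s_(k+1) − s_k) − t_k = 2*(8*k**3 + 70*k**2 + 42*k - 7)/(k**2 + 11*k + 30)

Invalid: residual 2*(8*k**3 + 70*k**2 + 42*k - 7)/(k**2 + 11*k + 30) ≠ 0.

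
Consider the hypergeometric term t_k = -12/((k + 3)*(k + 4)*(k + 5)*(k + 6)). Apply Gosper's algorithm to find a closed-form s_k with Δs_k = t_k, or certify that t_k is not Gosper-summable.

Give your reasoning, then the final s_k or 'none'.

Step 1: r(k) = (k + 3)/(k + 7).
So A=k + 3 and B=k + 7, with C=1.
f must satisfy (k + 3)·f(k+1) − (k + 6)·f(k) = 1.
From deg A=1, deg B=1, deg C=0: d=3.
Coefficient equations give f(k) = k*(k**2 + 12*k + 47)/180.
Certificate R = B(k−1)f/C = k*(k + 6)*(k**2 + 12*k + 47)/180 gives s_k = k*(-k**2 - 12*k - 47)/(15*(k + 3)*(k + 4)*(k + 5)).
Check: Δs_k = -12/(k**4 + 18*k**3 + 119*k**2 + 342*k + 360). ✓

s_k = k*(-k**2 - 12*k - 47)/(15*(k + 3)*(k + 4)*(k + 5))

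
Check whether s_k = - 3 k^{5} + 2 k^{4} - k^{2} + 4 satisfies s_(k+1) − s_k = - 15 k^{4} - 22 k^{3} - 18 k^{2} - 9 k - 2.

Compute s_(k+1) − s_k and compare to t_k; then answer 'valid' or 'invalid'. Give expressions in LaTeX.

valid (s_(k+1) − s_k reduces to t_k)

s_(k+1) = -3*(k + 1)**5 + 2*(k + 1)**4 - (k + 1)**2 + 4
s_(k+1) − s_k = -15*k**4 - 22*k**3 - 18*k**2 - 9*k - 2
(s_(k+1) − s_k) − t_k = 0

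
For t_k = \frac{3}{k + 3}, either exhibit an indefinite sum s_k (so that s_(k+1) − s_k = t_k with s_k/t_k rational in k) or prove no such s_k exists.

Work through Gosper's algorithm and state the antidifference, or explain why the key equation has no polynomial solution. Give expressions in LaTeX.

Compute t_(k+1)/t_k: get (k + 3)/(k + 4).
A = k + 3, B = k + 4, C = 1.
Set up (k + 3)·f(k+1) − (k + 3)·f(k) − (1) = 0.
Degrees (1,1,0) ⇒ d ≤ 0.
Put f(k) = c0: A·f(k+1) − B(k−1)·f(k) − C = -1; need -1 = 0 — inconsistent ⇒ no f, not summable.

none — t_k is not Gosper-summable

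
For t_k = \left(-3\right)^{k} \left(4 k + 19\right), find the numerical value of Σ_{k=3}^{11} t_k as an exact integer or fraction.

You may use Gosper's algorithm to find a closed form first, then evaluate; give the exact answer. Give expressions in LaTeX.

Σ = -8503245

Ratio r(k) = 3*(-4*k - 23)/(4*k + 19).
So A=-3 and B=1, with C=k + 19/4.
f must satisfy (-3)·f(k+1) − (1)·f(k) = k + 19/4.
Bound: deg f ≤ 1.
A polynomial solution: f(k) = -(k + 4)/4.
Then R = B(k−1)f/C = -(k + 4)/(4*k + 19), so s_k = R(k)·t_k = (-3)**k*(-k - 4).
Check: Δs_k = (-3)**k*(4*k + 19). ✓
Σ_(k=3)^(11) t_k = s_(12) − s_(3) = -8503056 − (189) = -8503245.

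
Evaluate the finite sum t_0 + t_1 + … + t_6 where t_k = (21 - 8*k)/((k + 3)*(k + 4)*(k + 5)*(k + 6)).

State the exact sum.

The ratio is (k + 3)*(8*k - 13)/((k + 7)*(8*k - 21)).
Take A(k)=k + 3, B(k)=k + 7, C(k)=k - 21/8.
f must satisfy (k + 3)·f(k+1) − (k + 6)·f(k) = k - 21/8.
deg f ≤ 3 (via 1,1,1).
Match coefficients ⇒ f(k) = -k*(k**2 + 12*k + 127)/160.
R(k) = B(k−1)·f(k)/C(k) = -k*(k + 6)*(k**2 + 12*k + 127)/(20*(8*k - 21)); s_k = R·t_k = k*(k**2 + 12*k + 127)/(20*(k + 3)*(k + 4)*(k + 5)).
s_(k+1) − s_k = (21 - 8*k)/(k**4 + 18*k**3 + 119*k**2 + 342*k + 360) = t_k.
Telescoping: Σ = s_(7) − s_(0) = 91/1320 − (0) = 91/1320.

Σ = 91/1320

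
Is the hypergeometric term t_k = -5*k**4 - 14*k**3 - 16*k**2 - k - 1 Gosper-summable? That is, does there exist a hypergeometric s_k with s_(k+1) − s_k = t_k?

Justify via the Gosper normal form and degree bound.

Compute t_(k+1)/t_k: get (5*k**4 + 34*k**3 + 88*k**2 + 95*k + 37)/(5*k**4 + 14*k**3 + 16*k**2 + k + 1).
Factor: A=1; B=1; C=k**4 + 14*k**3/5 + 16*k**2/5 + k/5 + 1/5.
Key eq: (1)·f(k+1) = (1)·f(k) + (k**4 + 14*k**3/5 + 16*k**2/5 + k/5 + 1/5).
deg f ≤ 5 (via 0,0,4).
Solve for f: f(k) = k*(k**4 + k**3 - 4*k + 3)/5 (degree 5 ≤ 5).
R(k) = B(k−1)·f(k)/C(k) = k*(k**4 + k**3 - 4*k + 3)/(5*k**4 + 14*k**3 + 16*k**2 + k + 1); s_k = R·t_k = k*(-k**4 - k**3 + 4*k - 3).
Check: Δs_k = -5*k**4 - 14*k**3 - 16*k**2 - k - 1. ✓

Yes. s_k = k*(-k**4 - k**3 + 4*k - 3).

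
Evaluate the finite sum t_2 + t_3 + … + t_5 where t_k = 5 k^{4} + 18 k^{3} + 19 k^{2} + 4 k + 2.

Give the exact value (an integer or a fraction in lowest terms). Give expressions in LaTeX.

Σ = 10012

Step 1: r(k) = (5*k**4 + 38*k**3 + 103*k**2 + 116*k + 48)/(5*k**4 + 18*k**3 + 19*k**2 + 4*k + 2).
So A=1 and B=1, with C=k**4 + 18*k**3/5 + 19*k**2/5 + 4*k/5 + 2/5.
Set up (1)·f(k+1) − (1)·f(k) − (k**4 + 18*k**3/5 + 19*k**2/5 + 4*k/5 + 2/5) = 0.
d = 5 from the (0,0,4) case.
Solve for f: f(k) = k*(k**4 + 2*k**3 - k**2 - 3*k + 3)/5 (degree 5 ≤ 5).
Then R = B(k−1)f/C = k*(k**4 + 2*k**3 - k**2 - 3*k + 3)/(5*k**4 + 18*k**3 + 19*k**2 + 4*k + 2), so s_k = R(k)·t_k = k*(k**4 + 2*k**3 - k**2 - 3*k + 3).
Verify: 5*k**4 + 18*k**3 + 19*k**2 + 4*k + 2 matches t_k.
Telescoping: Σ = s_(6) − s_(2) = 10062 − (50) = 10012.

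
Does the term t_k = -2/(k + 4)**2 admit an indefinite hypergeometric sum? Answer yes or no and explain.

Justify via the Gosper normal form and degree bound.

Compute t_(k+1)/t_k: get (k + 4)**2/(k + 5)**2.
Take A(k)=k**2 + 8*k + 16, B(k)=k**2 + 10*k + 25, C(k)=1.
Set up (k**2 + 8*k + 16)·f(k+1) − (k**2 + 8*k + 16)·f(k) − (1) = 0.
Degrees (2,2,0) ⇒ d ≤ 0.
Put f(k) = c0: A·f(k+1) − B(k−1)·f(k) − C = -1; need -1 = 0 — inconsistent ⇒ no f, not summable.

No. Not Gosper-summable.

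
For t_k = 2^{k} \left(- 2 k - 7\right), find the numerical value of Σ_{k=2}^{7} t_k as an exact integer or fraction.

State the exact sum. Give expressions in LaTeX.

Ratio r(k) = 2*(2*k + 9)/(2*k + 7).
So A=2 and B=1, with C=k + 7/2.
Set up (2)·f(k+1) − (1)·f(k) − (k + 7/2) = 0.
From deg A=0, deg B=0, deg C=1: d=1.
Coefficient equations give f(k) = (2*k + 3)/2.
Then R = B(k−1)f/C = (2*k + 3)/(2*k + 7), so s_k = R(k)·t_k = 2**k*(-2*k - 3).
s_(k+1) − s_k = 2**k*(-2*k - 7) = t_k.
Sum = s_(8) − s_(2); s_(8) = -4864, s_(2) = -28 ⇒ -4836.

Σ = -4836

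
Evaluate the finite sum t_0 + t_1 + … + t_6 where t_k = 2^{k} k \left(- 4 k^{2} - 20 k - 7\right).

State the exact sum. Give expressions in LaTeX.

t_(k+1)/t_k = 2*(4*k**3 + 32*k**2 + 59*k + 31)/(k*(4*k**2 + 20*k + 7)).
Take A(k)=2, B(k)=1, C(k)=k**3 + 5*k**2 + 7*k/4.
Set up (2)·f(k+1) − (1)·f(k) − (k**3 + 5*k**2 + 7*k/4) = 0.
Degrees (0,0,3) ⇒ d ≤ 3.
Solving with deg f ≤ 3: f(k) = (4*k**3 - 4*k**2 - k + 2)/4.
Get s_k = R·t_k = 2**k*(-4*k**3 + 4*k**2 + k - 2) with R(k) = B(k−1)f(k)/C(k) = (4*k**3 - 4*k**2 - k + 2)/(k*(4*k**2 + 20*k + 7)).
Δs = 2**k*k*(-4*k**2 - 20*k - 7), as required.
Telescoping: Σ = s_(7) − s_(0) = -149888 − (-2) = -149886.

Σ = -149886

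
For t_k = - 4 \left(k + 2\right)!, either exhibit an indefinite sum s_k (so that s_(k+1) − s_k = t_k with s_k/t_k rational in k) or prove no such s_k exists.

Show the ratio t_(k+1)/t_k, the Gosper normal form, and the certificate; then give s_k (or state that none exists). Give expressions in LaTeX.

The ratio is k + 3.
A = k + 3, B = 1, C = 1.
Key eq: (k + 3)·f(k+1) = (1)·f(k) + (1).
From deg A=1, deg B=0, deg C=0: d=-1.
Negative degree bound (-1): no f exists, t_k not Gosper-summable.

no hypergeometric antidifference exists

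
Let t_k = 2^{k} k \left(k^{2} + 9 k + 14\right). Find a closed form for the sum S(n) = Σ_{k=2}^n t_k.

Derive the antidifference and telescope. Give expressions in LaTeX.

r(k) = 2*(k + 1)*(9*k + (k + 1)**2 + 23)/(k*(k**2 + 9*k + 14)) after simplifying.
Gosper form: A/B · C(k+1)/C(k) with A=2, B=1, C=k**3 + 9*k**2 + 14*k.
Set up (2)·f(k+1) − (1)·f(k) − (k**3 + 9*k**2 + 14*k) = 0.
deg f ≤ 3 (via 0,0,3).
Coefficient equations give f(k) = k*(k - 1)*(k + 4).
So s_k = (B(k−1)f/C)·t_k = ((k - 1)*(k + 4)/((k + 2)*(k + 7)))·t_k = 2**k*k*(k**2 + 3*k - 4).
Δs = 2**k*k*(k**2 + 9*k + 14), as required.
Telescope: S(n) = s_(n+1) − s_(2) = 2**(n + 1)*n*(n**2 + 6*n + 5) − (48) = 2*2**n*n**3 + 12*2**n*n**2 + 10*2**n*n - 48.

S(n) = 2 \cdot 2^{n} n^{3} + 12 \cdot 2^{n} n^{2} + 10 \cdot 2^{n} n - 48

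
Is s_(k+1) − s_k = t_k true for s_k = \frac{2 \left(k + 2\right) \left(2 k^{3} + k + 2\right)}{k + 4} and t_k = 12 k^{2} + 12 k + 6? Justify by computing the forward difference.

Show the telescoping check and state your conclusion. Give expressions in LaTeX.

s_(k+1) = 2*(k + 3)*(k + 2*(k + 1)**3 + 3)/(k + 5)
s_(k+1) − s_k = 2*(6*k**4 + 52*k**3 + 117*k**2 + 95*k + 40)/(k**2 + 9*k + 20)
(s_(k+1) − s_k) − t_k = 8*(-2*k**3 - 15*k**2 - 13*k - 5)/(k**2 + 9*k + 20)

Invalid: residual \frac{8 \left(- 2 k^{3} - 15 k^{2} - 13 k - 5\right)}{k^{2} + 9 k + 20} ≠ 0.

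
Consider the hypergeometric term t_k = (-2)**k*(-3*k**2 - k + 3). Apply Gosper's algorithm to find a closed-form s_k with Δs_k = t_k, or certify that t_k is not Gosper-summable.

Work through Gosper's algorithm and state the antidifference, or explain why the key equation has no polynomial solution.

s_k = (-2)**k*(k**2 - k - 1)

r(k) = 2*(-k - 3*(k + 1)**2 + 2)/(3*k**2 + k - 3) after simplifying.
Normal form (A,B,C) = (-2, 1, k**2 + k/3 - 1).
f must satisfy (-2)·f(k+1) − (1)·f(k) = k**2 + k/3 - 1.
Bound: deg f ≤ 2.
A polynomial solution: f(k) = -(k**2 - k - 1)/3.
Then R = B(k−1)f/C = -(k**2 - k - 1)/(3*k**2 + k - 3), so s_k = R(k)·t_k = (-2)**k*(k**2 - k - 1).
Check: Δs_k = (-2)**k*(-3*k**2 - k + 3). ✓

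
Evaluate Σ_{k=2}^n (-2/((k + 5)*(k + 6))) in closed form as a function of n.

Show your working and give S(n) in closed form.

Compute t_(k+1)/t_k: get (k + 5)/(k + 7).
A = k + 5, B = k + 7, C = 1.
Key eq: (k + 5)·f(k+1) = (k + 6)·f(k) + (1).
From deg A=1, deg B=1, deg C=0: d=1.
Solve for f: f(k) = k/5 (degree 1 ≤ 1).
Then R = B(k−1)f/C = k*(k + 6)/5, so s_k = R(k)·t_k = -2*k/(5*k + 25).
s_(k+1) − s_k = -2/(k**2 + 11*k + 30) = t_k.
s_(n+1) = 2*(-n - 1)/(5*(n + 6)) and s_(2) = -4/35, so S(n) = 2*(1 - n)/(7*(n + 6)).

S(n) = 2*(1 - n)/(7*(n + 6))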